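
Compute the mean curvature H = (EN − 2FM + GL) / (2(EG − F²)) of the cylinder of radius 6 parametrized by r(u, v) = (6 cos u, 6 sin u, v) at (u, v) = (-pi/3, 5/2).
H = -1/12

With E = 36, F = 0, G = 1, L = -6, M = 0, N = 0, assemble
  H = (EN − 2FM + GL) / (2(EG − F²)) = -1/12.
At (u, v) = (-pi/3, 5/2): H = -1/12.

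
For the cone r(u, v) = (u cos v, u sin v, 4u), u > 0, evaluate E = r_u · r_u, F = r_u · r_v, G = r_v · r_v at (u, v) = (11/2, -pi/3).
E = 17;  F = 0;  G = 121/4

Partials: r_u = (cos(v), sin(v), 4), r_v = (-u*sin(v), u*cos(v), 0). As functions of (u, v):
  E = r_u · r_u = 17,
  F = r_u · r_v = 0,
  G = r_v · r_v = u^2.
Evaluating at (u, v) = (11/2, -pi/3): E = 17, F = 0, G = 121/4.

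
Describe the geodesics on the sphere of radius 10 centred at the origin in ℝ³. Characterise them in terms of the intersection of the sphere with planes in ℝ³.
Geodesics on the sphere of radius 10 are great circles — circles of radius 10 obtained as the intersection of the sphere with planes through the origin (the centre of the sphere).

A curve α(t) of nonzero constant speed on the sphere of radius 10 is a geodesic iff its acceleration α̈ is everywhere normal to the surface, i.e. parallel to the radial vector α(t). Then d/dt(α × α̇) = α̇ × α̇ + α × α̈ = 0, so α × α̇ is a constant vector n ≠ 0 and α(t) · n = 0 for all t: α lies in the plane through the origin with normal n. The intersection of that plane with the sphere is a circle of radius 10 (a great circle). Conversely, a great circle traversed at constant speed has centripetal acceleration pointing at the origin, hence normal to the sphere, so every great circle is a geodesic.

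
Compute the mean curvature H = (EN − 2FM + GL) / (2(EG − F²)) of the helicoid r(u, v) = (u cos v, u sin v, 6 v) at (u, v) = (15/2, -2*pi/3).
H = 0

With E = 1, F = 0, G = u^2 + 36, L = 0, M = -6/sqrt(u^2 + 36), N = 0, assemble
  H = (EN − 2FM + GL) / (2(EG − F²)) = 0.
At (u, v) = (15/2, -2*pi/3): H = 0.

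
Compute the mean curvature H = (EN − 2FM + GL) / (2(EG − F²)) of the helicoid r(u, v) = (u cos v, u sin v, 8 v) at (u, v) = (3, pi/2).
H = 0

With E = 1, F = 0, G = u^2 + 64, L = 0, M = -8/sqrt(u^2 + 64), N = 0, assemble
  H = (EN − 2FM + GL) / (2(EG − F²)) = 0.
At (u, v) = (3, pi/2): H = 0.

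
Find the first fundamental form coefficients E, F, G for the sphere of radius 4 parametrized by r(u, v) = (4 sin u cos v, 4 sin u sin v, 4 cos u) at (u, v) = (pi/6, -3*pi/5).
E = 16;  F = 0;  G = 4

Partials: r_u = (4*cos(u)*cos(v), 4*sin(v)*cos(u), -4*sin(u)), r_v = (-4*sin(u)*sin(v), 4*sin(u)*cos(v), 0). As functions of (u, v):
  E = r_u · r_u = 16,
  F = r_u · r_v = 0,
  G = r_v · r_v = 16*sin(u)^2.
Evaluating at (u, v) = (pi/6, -3*pi/5): E = 16, F = 0, G = 4.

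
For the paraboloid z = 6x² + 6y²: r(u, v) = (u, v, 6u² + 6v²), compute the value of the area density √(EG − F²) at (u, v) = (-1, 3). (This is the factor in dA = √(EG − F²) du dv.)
√(EG − F²)|_{(-1, 3)} = sqrt(1441)

E = 144*u^2 + 1, F = 144*u*v, G = 144*v^2 + 1, so EG − F² = 144*u^2 + 144*v^2 + 1. Taking the positive square root: √(EG − F²) = sqrt(144*u^2 + 144*v^2 + 1). At (u, v) = (-1, 3): sqrt(1441).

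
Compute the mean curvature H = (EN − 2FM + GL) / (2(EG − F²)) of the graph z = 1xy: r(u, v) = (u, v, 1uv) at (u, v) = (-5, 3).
H = 3*sqrt(35)/245

With E = v^2 + 1, F = u*v, G = u^2 + 1, L = 0, M = 1/sqrt(u^2 + v^2 + 1), N = 0, assemble
  H = (EN − 2FM + GL) / (2(EG − F²)) = -u*v/(u^2 + v^2 + 1)^(3/2).
At (u, v) = (-5, 3): H = 3*sqrt(35)/245.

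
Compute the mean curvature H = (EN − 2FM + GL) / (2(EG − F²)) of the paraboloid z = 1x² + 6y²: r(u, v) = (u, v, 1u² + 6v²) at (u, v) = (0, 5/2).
H = 907*sqrt(901)/811801

With E = 4*u^2 + 1, F = 24*u*v, G = 144*v^2 + 1, L = 2/sqrt(4*u^2 + 144*v^2 + 1), M = 0, N = 12/sqrt(4*u^2 + 144*v^2 + 1), assemble
  H = (EN − 2FM + GL) / (2(EG − F²)) = (24*u^2 + 144*v^2 + 7)/(4*u^2 + 144*v^2 + 1)^(3/2).
At (u, v) = (0, 5/2): H = 907*sqrt(901)/811801.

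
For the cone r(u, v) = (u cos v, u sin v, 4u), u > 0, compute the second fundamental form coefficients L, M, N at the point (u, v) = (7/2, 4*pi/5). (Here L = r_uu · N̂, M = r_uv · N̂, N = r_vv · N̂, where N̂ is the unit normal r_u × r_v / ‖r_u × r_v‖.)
L = 0;  M = 0;  N = 14*sqrt(17)/17

Compute the unit normal N̂(u, v) = (-4*sqrt(17)*u*cos(v)/(17*Abs(u)), -4*sqrt(17)*u*sin(v)/(17*Abs(u)), sqrt(17)*u/(17*Abs(u))), and the second partials r_uu, r_uv, r_vv. Take dot products:
  L(u, v) = r_uu · N̂ = 0,
  M(u, v) = r_uv · N̂ = 0,
  N(u, v) = r_vv · N̂ = 4*sqrt(17)*u^2/(17*Abs(u)).
Evaluating at (u, v) = (7/2, 4*pi/5):
  L = 0, M = 0, N = 14*sqrt(17)/17.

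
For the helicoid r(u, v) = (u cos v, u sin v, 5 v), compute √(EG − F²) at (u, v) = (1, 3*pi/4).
√(EG − F²)|_{(1, 3*pi/4)} = sqrt(26)

E = 1, F = 0, G = u^2 + 25; EG − F² = u^2 + 25; √(EG − F²) = sqrt(u^2 + 25). At the given point: sqrt(26).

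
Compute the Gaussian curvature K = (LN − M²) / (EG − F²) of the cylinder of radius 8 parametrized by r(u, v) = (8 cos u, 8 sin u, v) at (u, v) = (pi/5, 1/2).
K = 0

Coefficients of the first fundamental form: E = 64, F = 0, G = 1.
Coefficients of the second fundamental form: L = -8, M = 0, N = 0.
Assemble K = (LN − M²)/(EG − F²) = 0. At (u, v) = (pi/5, 1/2): K = 0.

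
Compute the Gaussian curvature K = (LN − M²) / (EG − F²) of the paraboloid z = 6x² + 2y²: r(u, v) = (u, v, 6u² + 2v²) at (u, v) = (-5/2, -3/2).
K = 48/877969

Coefficients of the first fundamental form: E = 144*u^2 + 1, F = 48*u*v, G = 16*v^2 + 1.
Coefficients of the second fundamental form: L = 12/sqrt(144*u^2 + 16*v^2 + 1), M = 0, N = 4/sqrt(144*u^2 + 16*v^2 + 1).
Assemble K = (LN − M²)/(EG − F²) = 48/(20736*u^4 + 4608*u^2*v^2 + 288*u^2 + 256*v^4 + 32*v^2 + 1). At (u, v) = (-5/2, -3/2): K = 48/877969.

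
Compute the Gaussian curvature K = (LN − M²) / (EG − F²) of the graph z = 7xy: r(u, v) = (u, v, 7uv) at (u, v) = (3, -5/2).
K = -784/8958049

Coefficients of the first fundamental form: E = 49*v^2 + 1, F = 49*u*v, G = 49*u^2 + 1.
Coefficients of the second fundamental form: L = 0, M = 7/sqrt(49*u^2 + 49*v^2 + 1), N = 0.
Assemble K = (LN − M²)/(EG − F²) = -49/(2401*u^4 + 4802*u^2*v^2 + 98*u^2 + 2401*v^4 + 98*v^2 + 1). At (u, v) = (3, -5/2): K = -784/8958049.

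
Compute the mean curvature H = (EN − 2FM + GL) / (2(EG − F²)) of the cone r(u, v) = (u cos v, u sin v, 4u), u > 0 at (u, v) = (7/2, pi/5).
H = 4*sqrt(17)/119

With E = 17, F = 0, G = u^2, L = 0, M = 0, N = 4*sqrt(17)*u^2/(17*Abs(u)), assemble
  H = (EN − 2FM + GL) / (2(EG − F²)) = 2*sqrt(17)/(17*Abs(u)).
At (u, v) = (7/2, pi/5): H = 4*sqrt(17)/119.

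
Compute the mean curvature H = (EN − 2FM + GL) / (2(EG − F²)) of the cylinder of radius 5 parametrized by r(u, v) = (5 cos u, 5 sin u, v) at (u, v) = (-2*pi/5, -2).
H = -1/10

With E = 25, F = 0, G = 1, L = -5, M = 0, N = 0, assemble
  H = (EN − 2FM + GL) / (2(EG − F²)) = -1/10.
At (u, v) = (-2*pi/5, -2): H = -1/10.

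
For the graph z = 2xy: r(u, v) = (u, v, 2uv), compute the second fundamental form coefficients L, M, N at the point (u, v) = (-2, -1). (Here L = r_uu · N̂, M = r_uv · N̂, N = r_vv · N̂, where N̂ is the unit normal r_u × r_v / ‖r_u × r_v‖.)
L = 0;  M = 2*sqrt(21)/21;  N = 0

Compute the unit normal N̂(u, v) = (-2*v/sqrt(4*u^2 + 4*v^2 + 1), -2*u/sqrt(4*u^2 + 4*v^2 + 1), 1/sqrt(4*u^2 + 4*v^2 + 1)), and the second partials r_uu, r_uv, r_vv. Take dot products:
  L(u, v) = r_uu · N̂ = 0,
  M(u, v) = r_uv · N̂ = 2/sqrt(4*u^2 + 4*v^2 + 1),
  N(u, v) = r_vv · N̂ = 0.
Evaluating at (u, v) = (-2, -1):
  L = 0, M = 2*sqrt(21)/21, N = 0.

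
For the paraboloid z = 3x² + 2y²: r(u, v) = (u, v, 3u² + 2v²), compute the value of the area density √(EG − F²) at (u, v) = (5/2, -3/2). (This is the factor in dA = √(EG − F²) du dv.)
√(EG − F²)|_{(5/2, -3/2)} = sqrt(262)

E = 36*u^2 + 1, F = 24*u*v, G = 16*v^2 + 1, so EG − F² = 36*u^2 + 16*v^2 + 1. Taking the positive square root: √(EG − F²) = sqrt(36*u^2 + 16*v^2 + 1). At (u, v) = (5/2, -3/2): sqrt(262).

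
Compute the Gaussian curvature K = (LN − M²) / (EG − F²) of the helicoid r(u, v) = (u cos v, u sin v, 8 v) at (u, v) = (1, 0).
K = -64/4225

Coefficients of the first fundamental form: E = 1, F = 0, G = u^2 + 64.
Coefficients of the second fundamental form: L = 0, M = -8/sqrt(u^2 + 64), N = 0.
Assemble K = (LN − M²)/(EG − F²) = -64/(u^2 + 64)^2. At (u, v) = (1, 0): K = -64/4225.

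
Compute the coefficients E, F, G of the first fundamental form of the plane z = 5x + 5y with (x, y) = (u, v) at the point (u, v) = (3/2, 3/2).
E = 26;  F = 25;  G = 26

Partials: r_u = (1, 0, 5), r_v = (0, 1, 5). As functions of (u, v):
  E = r_u · r_u = 26,
  F = r_u · r_v = 25,
  G = r_v · r_v = 26.
Evaluating at (u, v) = (3/2, 3/2): E = 26, F = 25, G = 26.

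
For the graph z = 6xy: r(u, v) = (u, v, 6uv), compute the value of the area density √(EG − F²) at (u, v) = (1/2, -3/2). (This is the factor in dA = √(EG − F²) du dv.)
√(EG − F²)|_{(1/2, -3/2)} = sqrt(91)

E = 36*v^2 + 1, F = 36*u*v, G = 36*u^2 + 1, so EG − F² = 36*u^2 + 36*v^2 + 1. Taking the positive square root: √(EG − F²) = sqrt(36*u^2 + 36*v^2 + 1). At (u, v) = (1/2, -3/2): sqrt(91).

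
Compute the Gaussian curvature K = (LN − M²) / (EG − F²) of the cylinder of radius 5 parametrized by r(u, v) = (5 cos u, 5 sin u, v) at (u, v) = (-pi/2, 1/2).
K = 0

Coefficients of the first fundamental form: E = 25, F = 0, G = 1.
Coefficients of the second fundamental form: L = -5, M = 0, N = 0.
Assemble K = (LN − M²)/(EG − F²) = 0. At (u, v) = (-pi/2, 1/2): K = 0.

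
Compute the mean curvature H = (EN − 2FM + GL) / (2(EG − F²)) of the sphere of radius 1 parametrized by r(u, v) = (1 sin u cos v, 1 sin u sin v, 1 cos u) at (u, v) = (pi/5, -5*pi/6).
H = -1

With E = 1, F = 0, G = sin(u)^2, L = -sin(u)/Abs(sin(u)), M = 0, N = -sin(u)^3/Abs(sin(u)), assemble
  H = (EN − 2FM + GL) / (2(EG − F²)) = -sin(u)/Abs(sin(u)).
At (u, v) = (pi/5, -5*pi/6): H = -1.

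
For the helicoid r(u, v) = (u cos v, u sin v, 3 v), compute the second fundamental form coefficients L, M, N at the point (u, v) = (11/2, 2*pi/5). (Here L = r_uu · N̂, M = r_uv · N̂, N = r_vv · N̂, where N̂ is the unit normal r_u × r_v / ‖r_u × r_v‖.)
L = 0;  M = -6*sqrt(157)/157;  N = 0

Compute the unit normal N̂(u, v) = (3*sin(v)/sqrt(u^2 + 9), -3*cos(v)/sqrt(u^2 + 9), u/sqrt(u^2 + 9)), and the second partials r_uu, r_uv, r_vv. Take dot products:
  L(u, v) = r_uu · N̂ = 0,
  M(u, v) = r_uv · N̂ = -3/sqrt(u^2 + 9),
  N(u, v) = r_vv · N̂ = 0.
Evaluating at (u, v) = (11/2, 2*pi/5):
  L = 0, M = -6*sqrt(157)/157, N = 0.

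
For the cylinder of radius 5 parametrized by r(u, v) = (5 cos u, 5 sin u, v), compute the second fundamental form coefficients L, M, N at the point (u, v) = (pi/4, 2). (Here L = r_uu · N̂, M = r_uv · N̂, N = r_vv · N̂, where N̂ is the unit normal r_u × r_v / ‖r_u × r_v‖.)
L = -5;  M = 0;  N = 0

Compute the unit normal N̂(u, v) = (cos(u), sin(u), 0), and the second partials r_uu, r_uv, r_vv. Take dot products:
  L(u, v) = r_uu · N̂ = -5,
  M(u, v) = r_uv · N̂ = 0,
  N(u, v) = r_vv · N̂ = 0.
Evaluating at (u, v) = (pi/4, 2):
  L = -5, M = 0, N = 0.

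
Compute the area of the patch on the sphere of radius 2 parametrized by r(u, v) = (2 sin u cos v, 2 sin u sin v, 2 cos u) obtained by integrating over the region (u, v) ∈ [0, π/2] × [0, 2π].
Area = 8*pi

Area = ∫∫ √(EG − F²) du dv with √(EG − F²) = 4*Abs(sin(u)). Integrating over [0, π/2] × [0, 2π] gives 8*pi.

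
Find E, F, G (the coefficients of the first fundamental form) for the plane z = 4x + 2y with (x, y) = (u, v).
E = 17;  F = 8;  G = 5

Compute partials: r_u = (1, 0, 4), r_v = (0, 1, 2). Then
  E = r_u · r_u = 17,
  F = r_u · r_v = 8,
  G = r_v · r_v = 5.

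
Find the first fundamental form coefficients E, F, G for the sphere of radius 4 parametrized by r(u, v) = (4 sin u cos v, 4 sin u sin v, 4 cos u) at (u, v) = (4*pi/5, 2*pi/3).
E = 16;  F = 0;  G = 10 - 2*sqrt(5)

Partials: r_u = (4*cos(u)*cos(v), 4*sin(v)*cos(u), -4*sin(u)), r_v = (-4*sin(u)*sin(v), 4*sin(u)*cos(v), 0). As functions of (u, v):
  E = r_u · r_u = 16,
  F = r_u · r_v = 0,
  G = r_v · r_v = 16*sin(u)^2.
Evaluating at (u, v) = (4*pi/5, 2*pi/3): E = 16, F = 0, G = 10 - 2*sqrt(5).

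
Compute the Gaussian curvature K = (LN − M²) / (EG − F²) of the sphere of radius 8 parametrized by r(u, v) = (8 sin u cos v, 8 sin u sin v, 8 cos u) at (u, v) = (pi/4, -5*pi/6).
K = 1/64

Coefficients of the first fundamental form: E = 64, F = 0, G = 64*sin(u)^2.
Coefficients of the second fundamental form: L = -8*sin(u)/Abs(sin(u)), M = 0, N = -8*sin(u)^3/Abs(sin(u)).
Assemble K = (LN − M²)/(EG − F²) = 1/64. At (u, v) = (pi/4, -5*pi/6): K = 1/64.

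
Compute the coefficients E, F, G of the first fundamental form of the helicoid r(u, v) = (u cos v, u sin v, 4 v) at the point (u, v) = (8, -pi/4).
E = 1;  F = 0;  G = 80

Partials: r_u = (cos(v), sin(v), 0), r_v = (-u*sin(v), u*cos(v), 4). As functions of (u, v):
  E = r_u · r_u = 1,
  F = r_u · r_v = 0,
  G = r_v · r_v = u^2 + 16.
Evaluating at (u, v) = (8, -pi/4): E = 1, F = 0, G = 80.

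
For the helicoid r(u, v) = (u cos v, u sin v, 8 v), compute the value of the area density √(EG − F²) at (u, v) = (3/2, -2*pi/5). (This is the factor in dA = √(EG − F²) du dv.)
√(EG − F²)|_{(3/2, -2*pi/5)} = sqrt(265)/2

E = 1, F = 0, G = u^2 + 64, so EG − F² = u^2 + 64. Taking the positive square root: √(EG − F²) = sqrt(u^2 + 64). At (u, v) = (3/2, -2*pi/5): sqrt(265)/2.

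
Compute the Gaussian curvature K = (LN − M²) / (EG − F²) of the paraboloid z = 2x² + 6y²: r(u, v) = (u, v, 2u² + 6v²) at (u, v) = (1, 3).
K = 48/1723969

Coefficients of the first fundamental form: E = 16*u^2 + 1, F = 48*u*v, G = 144*v^2 + 1.
Coefficients of the second fundamental form: L = 4/sqrt(16*u^2 + 144*v^2 + 1), M = 0, N = 12/sqrt(16*u^2 + 144*v^2 + 1).
Assemble K = (LN − M²)/(EG − F²) = 48/(256*u^4 + 4608*u^2*v^2 + 32*u^2 + 20736*v^4 + 288*v^2 + 1). At (u, v) = (1, 3): K = 48/1723969.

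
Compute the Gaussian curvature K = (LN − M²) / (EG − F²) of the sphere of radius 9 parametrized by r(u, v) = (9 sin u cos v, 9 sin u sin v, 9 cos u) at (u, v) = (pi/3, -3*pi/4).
K = 1/81

Coefficients of the first fundamental form: E = 81, F = 0, G = 81*sin(u)^2.
Coefficients of the second fundamental form: L = -9*sin(u)/Abs(sin(u)), M = 0, N = -9*sin(u)^3/Abs(sin(u)).
Assemble K = (LN − M²)/(EG − F²) = 1/81. At (u, v) = (pi/3, -3*pi/4): K = 1/81.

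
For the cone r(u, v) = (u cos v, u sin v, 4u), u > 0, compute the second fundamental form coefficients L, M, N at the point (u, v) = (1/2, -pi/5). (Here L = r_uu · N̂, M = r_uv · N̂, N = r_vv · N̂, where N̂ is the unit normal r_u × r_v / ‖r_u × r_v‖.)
L = 0;  M = 0;  N = 2*sqrt(17)/17

Compute the unit normal N̂(u, v) = (-4*sqrt(17)*u*cos(v)/(17*Abs(u)), -4*sqrt(17)*u*sin(v)/(17*Abs(u)), sqrt(17)*u/(17*Abs(u))), and the second partials r_uu, r_uv, r_vv. Take dot products:
  L(u, v) = r_uu · N̂ = 0,
  M(u, v) = r_uv · N̂ = 0,
  N(u, v) = r_vv · N̂ = 4*sqrt(17)*u^2/(17*Abs(u)).
Evaluating at (u, v) = (1/2, -pi/5):
  L = 0, M = 0, N = 2*sqrt(17)/17.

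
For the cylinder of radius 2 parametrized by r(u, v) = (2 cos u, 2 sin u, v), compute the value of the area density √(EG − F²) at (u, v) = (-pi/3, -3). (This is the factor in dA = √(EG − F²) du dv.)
√(EG − F²)|_{(-pi/3, -3)} = 2

E = 4, F = 0, G = 1, so EG − F² = 4. Taking the positive square root: √(EG − F²) = 2. At (u, v) = (-pi/3, -3): 2.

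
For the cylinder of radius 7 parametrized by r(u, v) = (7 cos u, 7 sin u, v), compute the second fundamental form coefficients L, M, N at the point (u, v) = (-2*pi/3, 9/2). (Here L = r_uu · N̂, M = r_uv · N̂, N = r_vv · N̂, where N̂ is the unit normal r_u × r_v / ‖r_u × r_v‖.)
L = -7;  M = 0;  N = 0

Compute the unit normal N̂(u, v) = (cos(u), sin(u), 0), and the second partials r_uu, r_uv, r_vv. Take dot products:
  L(u, v) = r_uu · N̂ = -7,
  M(u, v) = r_uv · N̂ = 0,
  N(u, v) = r_vv · N̂ = 0.
Evaluating at (u, v) = (-2*pi/3, 9/2):
  L = -7, M = 0, N = 0.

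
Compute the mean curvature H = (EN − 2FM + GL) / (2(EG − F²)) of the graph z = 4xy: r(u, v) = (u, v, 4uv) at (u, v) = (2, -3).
H = 384*sqrt(209)/43681

With E = 16*v^2 + 1, F = 16*u*v, G = 16*u^2 + 1, L = 0, M = 4/sqrt(16*u^2 + 16*v^2 + 1), N = 0, assemble
  H = (EN − 2FM + GL) / (2(EG − F²)) = -64*u*v/(16*u^2 + 16*v^2 + 1)^(3/2).
At (u, v) = (2, -3): H = 384*sqrt(209)/43681.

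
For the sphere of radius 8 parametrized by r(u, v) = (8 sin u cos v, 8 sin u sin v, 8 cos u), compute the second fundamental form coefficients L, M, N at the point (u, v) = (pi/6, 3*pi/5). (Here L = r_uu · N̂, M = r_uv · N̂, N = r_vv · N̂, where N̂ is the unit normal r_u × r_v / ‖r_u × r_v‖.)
L = -8;  M = 0;  N = -2

Compute the unit normal N̂(u, v) = (sin(u)^2*cos(v)/Abs(sin(u)), sin(u)^2*sin(v)/Abs(sin(u)), sin(2*u)/(2*Abs(sin(u)))), and the second partials r_uu, r_uv, r_vv. Take dot products:
  L(u, v) = r_uu · N̂ = -8*sin(u)/Abs(sin(u)),
  M(u, v) = r_uv · N̂ = 0,
  N(u, v) = r_vv · N̂ = -8*sin(u)^3/Abs(sin(u)).
Evaluating at (u, v) = (pi/6, 3*pi/5):
  L = -8, M = 0, N = -2.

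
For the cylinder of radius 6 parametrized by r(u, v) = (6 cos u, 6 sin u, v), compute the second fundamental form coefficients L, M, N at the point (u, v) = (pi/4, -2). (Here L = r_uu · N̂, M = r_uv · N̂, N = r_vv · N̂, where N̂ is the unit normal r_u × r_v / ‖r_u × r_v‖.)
L = -6;  M = 0;  N = 0

Compute the unit normal N̂(u, v) = (cos(u), sin(u), 0), and the second partials r_uu, r_uv, r_vv. Take dot products:
  L(u, v) = r_uu · N̂ = -6,
  M(u, v) = r_uv · N̂ = 0,
  N(u, v) = r_vv · N̂ = 0.
Evaluating at (u, v) = (pi/4, -2):
  L = -6, M = 0, N = 0.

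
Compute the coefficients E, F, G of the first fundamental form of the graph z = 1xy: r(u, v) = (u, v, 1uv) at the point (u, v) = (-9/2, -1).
E = 2;  F = 9/2;  G = 85/4

Partials: r_u = (1, 0, v), r_v = (0, 1, u). As functions of (u, v):
  E = r_u · r_u = v^2 + 1,
  F = r_u · r_v = u*v,
  G = r_v · r_v = u^2 + 1.
Evaluating at (u, v) = (-9/2, -1): E = 2, F = 9/2, G = 85/4.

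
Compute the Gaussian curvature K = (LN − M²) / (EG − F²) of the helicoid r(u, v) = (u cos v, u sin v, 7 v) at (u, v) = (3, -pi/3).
K = -49/3364

Coefficients of the first fundamental form: E = 1, F = 0, G = u^2 + 49.
Coefficients of the second fundamental form: L = 0, M = -7/sqrt(u^2 + 49), N = 0.
Assemble K = (LN − M²)/(EG − F²) = -49/(u^2 + 49)^2. At (u, v) = (3, -pi/3): K = -49/3364.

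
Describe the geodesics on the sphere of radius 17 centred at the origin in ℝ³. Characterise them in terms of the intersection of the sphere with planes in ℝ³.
Geodesics on the sphere of radius 17 are great circles — circles of radius 17 obtained as the intersection of the sphere with planes through the origin (the centre of the sphere).

A curve α(t) of nonzero constant speed on the sphere of radius 17 is a geodesic iff its acceleration α̈ is everywhere normal to the surface, i.e. parallel to the radial vector α(t). Then d/dt(α × α̇) = α̇ × α̇ + α × α̈ = 0, so α × α̇ is a constant vector n ≠ 0 and α(t) · n = 0 for all t: α lies in the plane through the origin with normal n. The intersection of that plane with the sphere is a circle of radius 17 (a great circle). Conversely, a great circle traversed at constant speed has centripetal acceleration pointing at the origin, hence normal to the sphere, so every great circle is a geodesic.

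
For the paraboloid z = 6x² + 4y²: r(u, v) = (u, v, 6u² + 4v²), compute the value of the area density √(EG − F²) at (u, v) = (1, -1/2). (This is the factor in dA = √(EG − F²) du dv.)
√(EG − F²)|_{(1, -1/2)} = sqrt(161)

E = 144*u^2 + 1, F = 96*u*v, G = 64*v^2 + 1, so EG − F² = 144*u^2 + 64*v^2 + 1. Taking the positive square root: √(EG − F²) = sqrt(144*u^2 + 64*v^2 + 1). At (u, v) = (1, -1/2): sqrt(161).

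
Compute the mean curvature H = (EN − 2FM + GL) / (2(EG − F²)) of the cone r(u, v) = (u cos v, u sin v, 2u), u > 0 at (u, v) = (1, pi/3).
H = sqrt(5)/5

With E = 5, F = 0, G = u^2, L = 0, M = 0, N = 2*sqrt(5)*u^2/(5*Abs(u)), assemble
  H = (EN − 2FM + GL) / (2(EG − F²)) = sqrt(5)/(5*Abs(u)).
At (u, v) = (1, pi/3): H = sqrt(5)/5.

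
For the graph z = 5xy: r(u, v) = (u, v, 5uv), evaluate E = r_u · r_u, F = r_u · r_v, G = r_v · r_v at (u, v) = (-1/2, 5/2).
E = 629/4;  F = -125/4;  G = 29/4

Partials: r_u = (1, 0, 5*v), r_v = (0, 1, 5*u). As functions of (u, v):
  E = r_u · r_u = 25*v^2 + 1,
  F = r_u · r_v = 25*u*v,
  G = r_v · r_v = 25*u^2 + 1.
Evaluating at (u, v) = (-1/2, 5/2): E = 629/4, F = -125/4, G = 29/4.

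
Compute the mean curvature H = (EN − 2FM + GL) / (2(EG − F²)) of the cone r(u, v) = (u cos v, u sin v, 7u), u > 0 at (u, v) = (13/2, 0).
H = 7*sqrt(2)/130

With E = 50, F = 0, G = u^2, L = 0, M = 0, N = 7*sqrt(2)*u^2/(10*Abs(u)), assemble
  H = (EN − 2FM + GL) / (2(EG − F²)) = 7*sqrt(2)/(20*Abs(u)).
At (u, v) = (13/2, 0): H = 7*sqrt(2)/130.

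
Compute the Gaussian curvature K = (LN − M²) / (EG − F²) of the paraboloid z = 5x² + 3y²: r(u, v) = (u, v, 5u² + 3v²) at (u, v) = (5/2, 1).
K = 15/109561

Coefficients of the first fundamental form: E = 100*u^2 + 1, F = 60*u*v, G = 36*v^2 + 1.
Coefficients of the second fundamental form: L = 10/sqrt(100*u^2 + 36*v^2 + 1), M = 0, N = 6/sqrt(100*u^2 + 36*v^2 + 1).
Assemble K = (LN − M²)/(EG − F²) = 60/(10000*u^4 + 7200*u^2*v^2 + 200*u^2 + 1296*v^4 + 72*v^2 + 1). At (u, v) = (5/2, 1): K = 15/109561.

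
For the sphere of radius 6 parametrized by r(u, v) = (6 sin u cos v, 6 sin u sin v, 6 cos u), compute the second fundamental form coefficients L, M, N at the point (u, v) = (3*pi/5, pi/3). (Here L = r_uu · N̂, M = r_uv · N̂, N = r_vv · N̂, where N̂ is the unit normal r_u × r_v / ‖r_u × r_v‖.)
L = -6;  M = 0;  N = -15/4 - 3*sqrt(5)/4

Compute the unit normal N̂(u, v) = (sin(u)^2*cos(v)/Abs(sin(u)), sin(u)^2*sin(v)/Abs(sin(u)), sin(2*u)/(2*Abs(sin(u)))), and the second partials r_uu, r_uv, r_vv. Take dot products:
  L(u, v) = r_uu · N̂ = -6*sin(u)/Abs(sin(u)),
  M(u, v) = r_uv · N̂ = 0,
  N(u, v) = r_vv · N̂ = -6*sin(u)^3/Abs(sin(u)).
Evaluating at (u, v) = (3*pi/5, pi/3):
  L = -6, M = 0, N = -15/4 - 3*sqrt(5)/4.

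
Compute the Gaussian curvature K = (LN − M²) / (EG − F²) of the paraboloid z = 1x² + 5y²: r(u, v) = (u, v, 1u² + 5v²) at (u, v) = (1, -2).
K = 4/32805

Coefficients of the first fundamental form: E = 4*u^2 + 1, F = 20*u*v, G = 100*v^2 + 1.
Coefficients of the second fundamental form: L = 2/sqrt(4*u^2 + 100*v^2 + 1), M = 0, N = 10/sqrt(4*u^2 + 100*v^2 + 1).
Assemble K = (LN − M²)/(EG − F²) = 20/(16*u^4 + 800*u^2*v^2 + 8*u^2 + 10000*v^4 + 200*v^2 + 1). At (u, v) = (1, -2): K = 4/32805.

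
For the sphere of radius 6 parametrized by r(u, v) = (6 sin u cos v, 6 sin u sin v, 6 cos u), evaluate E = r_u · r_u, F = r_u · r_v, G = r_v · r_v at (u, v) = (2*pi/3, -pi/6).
E = 36;  F = 0;  G = 27

Partials: r_u = (6*cos(u)*cos(v), 6*sin(v)*cos(u), -6*sin(u)), r_v = (-6*sin(u)*sin(v), 6*sin(u)*cos(v), 0). As functions of (u, v):
  E = r_u · r_u = 36,
  F = r_u · r_v = 0,
  G = r_v · r_v = 36*sin(u)^2.
Evaluating at (u, v) = (2*pi/3, -pi/6): E = 36, F = 0, G = 27.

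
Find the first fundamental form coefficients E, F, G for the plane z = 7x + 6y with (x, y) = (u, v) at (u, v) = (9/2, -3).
E = 50;  F = 42;  G = 37

Partials: r_u = (1, 0, 7), r_v = (0, 1, 6). As functions of (u, v):
  E = r_u · r_u = 50,
  F = r_u · r_v = 42,
  G = r_v · r_v = 37.
Evaluating at (u, v) = (9/2, -3): E = 50, F = 42, G = 37.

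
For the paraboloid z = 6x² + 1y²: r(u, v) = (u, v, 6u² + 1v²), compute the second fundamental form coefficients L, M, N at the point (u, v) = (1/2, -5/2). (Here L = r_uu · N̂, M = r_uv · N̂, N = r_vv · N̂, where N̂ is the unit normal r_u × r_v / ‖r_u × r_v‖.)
L = 6*sqrt(62)/31;  M = 0;  N = sqrt(62)/31

Compute the unit normal N̂(u, v) = (-12*u/sqrt(144*u^2 + 4*v^2 + 1), -2*v/sqrt(144*u^2 + 4*v^2 + 1), 1/sqrt(144*u^2 + 4*v^2 + 1)), and the second partials r_uu, r_uv, r_vv. Take dot products:
  L(u, v) = r_uu · N̂ = 12/sqrt(144*u^2 + 4*v^2 + 1),
  M(u, v) = r_uv · N̂ = 0,
  N(u, v) = r_vv · N̂ = 2/sqrt(144*u^2 + 4*v^2 + 1).
Evaluating at (u, v) = (1/2, -5/2):
  L = 6*sqrt(62)/31, M = 0, N = sqrt(62)/31.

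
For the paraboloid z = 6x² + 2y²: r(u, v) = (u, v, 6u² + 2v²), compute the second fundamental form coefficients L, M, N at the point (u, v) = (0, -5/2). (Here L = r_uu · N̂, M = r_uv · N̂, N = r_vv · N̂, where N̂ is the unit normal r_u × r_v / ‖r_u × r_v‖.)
L = 12*sqrt(101)/101;  M = 0;  N = 4*sqrt(101)/101

Compute the unit normal N̂(u, v) = (-12*u/sqrt(144*u^2 + 16*v^2 + 1), -4*v/sqrt(144*u^2 + 16*v^2 + 1), 1/sqrt(144*u^2 + 16*v^2 + 1)), and the second partials r_uu, r_uv, r_vv. Take dot products:
  L(u, v) = r_uu · N̂ = 12/sqrt(144*u^2 + 16*v^2 + 1),
  M(u, v) = r_uv · N̂ = 0,
  N(u, v) = r_vv · N̂ = 4/sqrt(144*u^2 + 16*v^2 + 1).
Evaluating at (u, v) = (0, -5/2):
  L = 12*sqrt(101)/101, M = 0, N = 4*sqrt(101)/101.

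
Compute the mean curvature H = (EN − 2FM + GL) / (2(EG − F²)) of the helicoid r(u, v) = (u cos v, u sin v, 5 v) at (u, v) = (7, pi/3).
H = 0

With E = 1, F = 0, G = u^2 + 25, L = 0, M = -5/sqrt(u^2 + 25), N = 0, assemble
  H = (EN − 2FM + GL) / (2(EG − F²)) = 0.
At (u, v) = (7, pi/3): H = 0.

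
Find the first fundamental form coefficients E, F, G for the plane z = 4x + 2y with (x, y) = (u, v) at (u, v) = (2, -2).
E = 17;  F = 8;  G = 5

Partials: r_u = (1, 0, 4), r_v = (0, 1, 2). As functions of (u, v):
  E = r_u · r_u = 17,
  F = r_u · r_v = 8,
  G = r_v · r_v = 5.
Evaluating at (u, v) = (2, -2): E = 17, F = 8, G = 5.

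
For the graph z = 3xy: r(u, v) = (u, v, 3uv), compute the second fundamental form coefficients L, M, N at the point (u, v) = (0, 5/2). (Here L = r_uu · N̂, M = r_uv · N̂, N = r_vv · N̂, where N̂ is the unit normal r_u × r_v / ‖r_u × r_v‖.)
L = 0;  M = 6*sqrt(229)/229;  N = 0

Compute the unit normal N̂(u, v) = (-3*v/sqrt(9*u^2 + 9*v^2 + 1), -3*u/sqrt(9*u^2 + 9*v^2 + 1), 1/sqrt(9*u^2 + 9*v^2 + 1)), and the second partials r_uu, r_uv, r_vv. Take dot products:
  L(u, v) = r_uu · N̂ = 0,
  M(u, v) = r_uv · N̂ = 3/sqrt(9*u^2 + 9*v^2 + 1),
  N(u, v) = r_vv · N̂ = 0.
Evaluating at (u, v) = (0, 5/2):
  L = 0, M = 6*sqrt(229)/229, N = 0.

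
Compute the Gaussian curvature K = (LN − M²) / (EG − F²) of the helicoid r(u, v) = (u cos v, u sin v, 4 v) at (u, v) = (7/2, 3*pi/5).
K = -256/12769

Coefficients of the first fundamental form: E = 1, F = 0, G = u^2 + 16.
Coefficients of the second fundamental form: L = 0, M = -4/sqrt(u^2 + 16), N = 0.
Assemble K = (LN − M²)/(EG − F²) = -16/(u^2 + 16)^2. At (u, v) = (7/2, 3*pi/5): K = -256/12769.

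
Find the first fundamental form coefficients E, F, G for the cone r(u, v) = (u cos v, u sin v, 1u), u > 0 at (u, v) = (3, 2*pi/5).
E = 2;  F = 0;  G = 9

Partials: r_u = (cos(v), sin(v), 1), r_v = (-u*sin(v), u*cos(v), 0). As functions of (u, v):
  E = r_u · r_u = 2,
  F = r_u · r_v = 0,
  G = r_v · r_v = u^2.
Evaluating at (u, v) = (3, 2*pi/5): E = 2, F = 0, G = 9.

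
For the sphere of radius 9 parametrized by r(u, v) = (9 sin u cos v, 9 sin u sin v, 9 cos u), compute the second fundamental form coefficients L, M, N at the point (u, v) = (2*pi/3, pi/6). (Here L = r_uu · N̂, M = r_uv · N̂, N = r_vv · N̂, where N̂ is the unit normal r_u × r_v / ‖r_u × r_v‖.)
L = -9;  M = 0;  N = -27/4

Compute the unit normal N̂(u, v) = (sin(u)^2*cos(v)/Abs(sin(u)), sin(u)^2*sin(v)/Abs(sin(u)), sin(2*u)/(2*Abs(sin(u)))), and the second partials r_uu, r_uv, r_vv. Take dot products:
  L(u, v) = r_uu · N̂ = -9*sin(u)/Abs(sin(u)),
  M(u, v) = r_uv · N̂ = 0,
  N(u, v) = r_vv · N̂ = -9*sin(u)^3/Abs(sin(u)).
Evaluating at (u, v) = (2*pi/3, pi/6):
  L = -9, M = 0, N = -27/4.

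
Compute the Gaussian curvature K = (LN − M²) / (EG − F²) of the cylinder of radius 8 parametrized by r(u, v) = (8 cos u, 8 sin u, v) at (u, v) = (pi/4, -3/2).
K = 0

Coefficients of the first fundamental form: E = 64, F = 0, G = 1.
Coefficients of the second fundamental form: L = -8, M = 0, N = 0.
Assemble K = (LN − M²)/(EG − F²) = 0. At (u, v) = (pi/4, -3/2): K = 0.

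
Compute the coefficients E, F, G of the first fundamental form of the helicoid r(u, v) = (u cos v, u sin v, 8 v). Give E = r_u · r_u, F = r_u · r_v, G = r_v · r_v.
E = 1;  F = 0;  G = u^2 + 64

Compute partials: r_u = (cos(v), sin(v), 0), r_v = (-u*sin(v), u*cos(v), 8). Then
  E = r_u · r_u = 1,
  F = r_u · r_v = 0,
  G = r_v · r_v = u^2 + 64.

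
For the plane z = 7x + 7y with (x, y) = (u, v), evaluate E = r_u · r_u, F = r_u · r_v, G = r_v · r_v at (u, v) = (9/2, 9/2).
E = 50;  F = 49;  G = 50

Partials: r_u = (1, 0, 7), r_v = (0, 1, 7). As functions of (u, v):
  E = r_u · r_u = 50,
  F = r_u · r_v = 49,
  G = r_v · r_v = 50.
Evaluating at (u, v) = (9/2, 9/2): E = 50, F = 49, G = 50.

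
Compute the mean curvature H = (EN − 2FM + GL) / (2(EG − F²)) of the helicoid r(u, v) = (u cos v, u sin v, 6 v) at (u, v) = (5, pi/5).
H = 0

With E = 1, F = 0, G = u^2 + 36, L = 0, M = -6/sqrt(u^2 + 36), N = 0, assemble
  H = (EN − 2FM + GL) / (2(EG − F²)) = 0.
At (u, v) = (5, pi/5): H = 0.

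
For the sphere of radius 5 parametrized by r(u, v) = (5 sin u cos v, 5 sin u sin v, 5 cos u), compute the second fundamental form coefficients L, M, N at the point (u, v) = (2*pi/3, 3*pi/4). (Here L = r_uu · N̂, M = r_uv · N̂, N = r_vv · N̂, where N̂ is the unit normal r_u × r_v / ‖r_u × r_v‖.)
L = -5;  M = 0;  N = -15/4

Compute the unit normal N̂(u, v) = (sin(u)^2*cos(v)/Abs(sin(u)), sin(u)^2*sin(v)/Abs(sin(u)), sin(2*u)/(2*Abs(sin(u)))), and the second partials r_uu, r_uv, r_vv. Take dot products:
  L(u, v) = r_uu · N̂ = -5*sin(u)/Abs(sin(u)),
  M(u, v) = r_uv · N̂ = 0,
  N(u, v) = r_vv · N̂ = -5*sin(u)^3/Abs(sin(u)).
Evaluating at (u, v) = (2*pi/3, 3*pi/4):
  L = -5, M = 0, N = -15/4.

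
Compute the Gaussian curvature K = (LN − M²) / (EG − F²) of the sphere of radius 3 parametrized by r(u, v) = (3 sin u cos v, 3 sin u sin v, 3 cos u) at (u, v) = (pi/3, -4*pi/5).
K = 1/9

Coefficients of the first fundamental form: E = 9, F = 0, G = 9*sin(u)^2.
Coefficients of the second fundamental form: L = -3*sin(u)/Abs(sin(u)), M = 0, N = -3*sin(u)^3/Abs(sin(u)).
Assemble K = (LN − M²)/(EG − F²) = 1/9. At (u, v) = (pi/3, -4*pi/5): K = 1/9.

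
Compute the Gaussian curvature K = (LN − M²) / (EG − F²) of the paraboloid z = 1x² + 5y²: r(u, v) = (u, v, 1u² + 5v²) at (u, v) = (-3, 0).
K = 20/1369

Coefficients of the first fundamental form: E = 4*u^2 + 1, F = 20*u*v, G = 100*v^2 + 1.
Coefficients of the second fundamental form: L = 2/sqrt(4*u^2 + 100*v^2 + 1), M = 0, N = 10/sqrt(4*u^2 + 100*v^2 + 1).
Assemble K = (LN − M²)/(EG − F²) = 20/(16*u^4 + 800*u^2*v^2 + 8*u^2 + 10000*v^4 + 200*v^2 + 1). At (u, v) = (-3, 0): K = 20/1369.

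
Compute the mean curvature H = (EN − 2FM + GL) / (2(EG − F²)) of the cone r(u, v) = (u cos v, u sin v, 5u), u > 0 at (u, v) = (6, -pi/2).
H = 5*sqrt(26)/312

With E = 26, F = 0, G = u^2, L = 0, M = 0, N = 5*sqrt(26)*u^2/(26*Abs(u)), assemble
  H = (EN − 2FM + GL) / (2(EG − F²)) = 5*sqrt(26)/(52*Abs(u)).
At (u, v) = (6, -pi/2): H = 5*sqrt(26)/312.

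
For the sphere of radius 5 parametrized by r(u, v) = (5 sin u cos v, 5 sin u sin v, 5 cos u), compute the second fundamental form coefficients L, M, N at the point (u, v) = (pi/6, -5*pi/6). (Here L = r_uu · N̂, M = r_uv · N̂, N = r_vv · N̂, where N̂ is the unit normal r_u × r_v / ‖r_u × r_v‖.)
L = -5;  M = 0;  N = -5/4

Compute the unit normal N̂(u, v) = (sin(u)^2*cos(v)/Abs(sin(u)), sin(u)^2*sin(v)/Abs(sin(u)), sin(2*u)/(2*Abs(sin(u)))), and the second partials r_uu, r_uv, r_vv. Take dot products:
  L(u, v) = r_uu · N̂ = -5*sin(u)/Abs(sin(u)),
  M(u, v) = r_uv · N̂ = 0,
  N(u, v) = r_vv · N̂ = -5*sin(u)^3/Abs(sin(u)).
Evaluating at (u, v) = (pi/6, -5*pi/6):
  L = -5, M = 0, N = -5/4.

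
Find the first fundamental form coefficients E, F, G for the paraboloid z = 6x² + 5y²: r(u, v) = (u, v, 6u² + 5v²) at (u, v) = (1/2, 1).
E = 37;  F = 60;  G = 101

Partials: r_u = (1, 0, 12*u), r_v = (0, 1, 10*v). As functions of (u, v):
  E = r_u · r_u = 144*u^2 + 1,
  F = r_u · r_v = 120*u*v,
  G = r_v · r_v = 100*v^2 + 1.
Evaluating at (u, v) = (1/2, 1): E = 37, F = 60, G = 101.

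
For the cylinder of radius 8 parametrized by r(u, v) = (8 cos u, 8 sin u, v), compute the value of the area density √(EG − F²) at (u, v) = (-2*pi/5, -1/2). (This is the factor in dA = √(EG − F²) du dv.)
√(EG − F²)|_{(-2*pi/5, -1/2)} = 8

E = 64, F = 0, G = 1, so EG − F² = 64. Taking the positive square root: √(EG − F²) = 8. At (u, v) = (-2*pi/5, -1/2): 8.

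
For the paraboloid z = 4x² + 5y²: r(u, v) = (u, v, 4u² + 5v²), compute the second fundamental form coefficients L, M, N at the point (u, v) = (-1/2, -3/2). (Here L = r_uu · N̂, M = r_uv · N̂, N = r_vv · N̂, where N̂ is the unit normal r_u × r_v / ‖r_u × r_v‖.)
L = 4*sqrt(2)/11;  M = 0;  N = 5*sqrt(2)/11

Compute the unit normal N̂(u, v) = (-8*u/sqrt(64*u^2 + 100*v^2 + 1), -10*v/sqrt(64*u^2 + 100*v^2 + 1), 1/sqrt(64*u^2 + 100*v^2 + 1)), and the second partials r_uu, r_uv, r_vv. Take dot products:
  L(u, v) = r_uu · N̂ = 8/sqrt(64*u^2 + 100*v^2 + 1),
  M(u, v) = r_uv · N̂ = 0,
  N(u, v) = r_vv · N̂ = 10/sqrt(64*u^2 + 100*v^2 + 1).
Evaluating at (u, v) = (-1/2, -3/2):
  L = 4*sqrt(2)/11, M = 0, N = 5*sqrt(2)/11.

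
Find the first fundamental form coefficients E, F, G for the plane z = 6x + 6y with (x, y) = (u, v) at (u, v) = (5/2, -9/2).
E = 37;  F = 36;  G = 37

Partials: r_u = (1, 0, 6), r_v = (0, 1, 6). As functions of (u, v):
  E = r_u · r_u = 37,
  F = r_u · r_v = 36,
  G = r_v · r_v = 37.
Evaluating at (u, v) = (5/2, -9/2): E = 37, F = 36, G = 37.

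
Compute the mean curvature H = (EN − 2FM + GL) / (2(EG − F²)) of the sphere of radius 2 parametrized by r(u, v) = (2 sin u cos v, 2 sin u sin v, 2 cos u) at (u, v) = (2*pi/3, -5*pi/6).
H = -1/2

With E = 4, F = 0, G = 4*sin(u)^2, L = -2*sin(u)/Abs(sin(u)), M = 0, N = -2*sin(u)^3/Abs(sin(u)), assemble
  H = (EN − 2FM + GL) / (2(EG − F²)) = -sin(u)/(2*Abs(sin(u))).
At (u, v) = (2*pi/3, -5*pi/6): H = -1/2.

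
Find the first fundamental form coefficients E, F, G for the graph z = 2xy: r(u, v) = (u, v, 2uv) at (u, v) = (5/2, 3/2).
E = 10;  F = 15;  G = 26

Partials: r_u = (1, 0, 2*v), r_v = (0, 1, 2*u). As functions of (u, v):
  E = r_u · r_u = 4*v^2 + 1,
  F = r_u · r_v = 4*u*v,
  G = r_v · r_v = 4*u^2 + 1.
Evaluating at (u, v) = (5/2, 3/2): E = 10, F = 15, G = 26.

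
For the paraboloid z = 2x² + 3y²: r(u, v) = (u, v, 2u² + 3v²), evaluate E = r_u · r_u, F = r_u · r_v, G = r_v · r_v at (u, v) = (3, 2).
E = 145;  F = 144;  G = 145

Partials: r_u = (1, 0, 4*u), r_v = (0, 1, 6*v). As functions of (u, v):
  E = r_u · r_u = 16*u^2 + 1,
  F = r_u · r_v = 24*u*v,
  G = r_v · r_v = 36*v^2 + 1.
Evaluating at (u, v) = (3, 2): E = 145, F = 144, G = 145.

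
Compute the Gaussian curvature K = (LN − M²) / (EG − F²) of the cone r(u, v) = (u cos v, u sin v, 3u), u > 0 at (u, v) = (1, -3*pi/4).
K = 0

Coefficients of the first fundamental form: E = 10, F = 0, G = u^2.
Coefficients of the second fundamental form: L = 0, M = 0, N = 3*sqrt(10)*u^2/(10*Abs(u)).
Assemble K = (LN − M²)/(EG − F²) = 0. At (u, v) = (1, -3*pi/4): K = 0.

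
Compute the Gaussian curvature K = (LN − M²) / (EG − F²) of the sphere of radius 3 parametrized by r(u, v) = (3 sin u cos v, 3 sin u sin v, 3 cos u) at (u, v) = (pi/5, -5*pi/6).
K = 1/9

Coefficients of the first fundamental form: E = 9, F = 0, G = 9*sin(u)^2.
Coefficients of the second fundamental form: L = -3*sin(u)/Abs(sin(u)), M = 0, N = -3*sin(u)^3/Abs(sin(u)).
Assemble K = (LN − M²)/(EG − F²) = 1/9. At (u, v) = (pi/5, -5*pi/6): K = 1/9.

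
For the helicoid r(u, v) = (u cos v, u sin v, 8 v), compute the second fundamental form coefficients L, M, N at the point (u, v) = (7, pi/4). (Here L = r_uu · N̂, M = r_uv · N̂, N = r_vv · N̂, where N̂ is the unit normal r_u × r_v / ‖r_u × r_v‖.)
L = 0;  M = -8*sqrt(113)/113;  N = 0

Compute the unit normal N̂(u, v) = (8*sin(v)/sqrt(u^2 + 64), -8*cos(v)/sqrt(u^2 + 64), u/sqrt(u^2 + 64)), and the second partials r_uu, r_uv, r_vv. Take dot products:
  L(u, v) = r_uu · N̂ = 0,
  M(u, v) = r_uv · N̂ = -8/sqrt(u^2 + 64),
  N(u, v) = r_vv · N̂ = 0.
Evaluating at (u, v) = (7, pi/4):
  L = 0, M = -8*sqrt(113)/113, N = 0.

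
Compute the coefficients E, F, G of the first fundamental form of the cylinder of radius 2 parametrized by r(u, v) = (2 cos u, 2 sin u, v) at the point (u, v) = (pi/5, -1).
E = 4;  F = 0;  G = 1

Partials: r_u = (-2*sin(u), 2*cos(u), 0), r_v = (0, 0, 1). As functions of (u, v):
  E = r_u · r_u = 4,
  F = r_u · r_v = 0,
  G = r_v · r_v = 1.
Evaluating at (u, v) = (pi/5, -1): E = 4, F = 0, G = 1.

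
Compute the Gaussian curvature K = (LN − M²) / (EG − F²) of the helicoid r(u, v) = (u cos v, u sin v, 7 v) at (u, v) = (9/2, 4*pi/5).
K = -784/76729

Coefficients of the first fundamental form: E = 1, F = 0, G = u^2 + 49.
Coefficients of the second fundamental form: L = 0, M = -7/sqrt(u^2 + 49), N = 0.
Assemble K = (LN − M²)/(EG − F²) = -49/(u^2 + 49)^2. At (u, v) = (9/2, 4*pi/5): K = -784/76729.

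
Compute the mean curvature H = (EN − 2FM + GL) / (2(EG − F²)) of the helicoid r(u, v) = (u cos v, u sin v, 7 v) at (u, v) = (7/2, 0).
H = 0

With E = 1, F = 0, G = u^2 + 49, L = 0, M = -7/sqrt(u^2 + 49), N = 0, assemble
  H = (EN − 2FM + GL) / (2(EG − F²)) = 0.
At (u, v) = (7/2, 0): H = 0.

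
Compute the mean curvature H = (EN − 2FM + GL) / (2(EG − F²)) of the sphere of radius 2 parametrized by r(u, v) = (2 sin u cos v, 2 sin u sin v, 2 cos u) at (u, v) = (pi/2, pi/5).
H = -1/2

With E = 4, F = 0, G = 4*sin(u)^2, L = -2*sin(u)/Abs(sin(u)), M = 0, N = -2*sin(u)^3/Abs(sin(u)), assemble
  H = (EN − 2FM + GL) / (2(EG − F²)) = -sin(u)/(2*Abs(sin(u))).
At (u, v) = (pi/2, pi/5): H = -1/2.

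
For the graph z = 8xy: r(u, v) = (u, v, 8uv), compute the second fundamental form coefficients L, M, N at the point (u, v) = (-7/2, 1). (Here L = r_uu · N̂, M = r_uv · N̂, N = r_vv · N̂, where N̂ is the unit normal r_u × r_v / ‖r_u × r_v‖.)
L = 0;  M = 8*sqrt(849)/849;  N = 0

Compute the unit normal N̂(u, v) = (-8*v/sqrt(64*u^2 + 64*v^2 + 1), -8*u/sqrt(64*u^2 + 64*v^2 + 1), 1/sqrt(64*u^2 + 64*v^2 + 1)), and the second partials r_uu, r_uv, r_vv. Take dot products:
  L(u, v) = r_uu · N̂ = 0,
  M(u, v) = r_uv · N̂ = 8/sqrt(64*u^2 + 64*v^2 + 1),
  N(u, v) = r_vv · N̂ = 0.
Evaluating at (u, v) = (-7/2, 1):
  L = 0, M = 8*sqrt(849)/849, N = 0.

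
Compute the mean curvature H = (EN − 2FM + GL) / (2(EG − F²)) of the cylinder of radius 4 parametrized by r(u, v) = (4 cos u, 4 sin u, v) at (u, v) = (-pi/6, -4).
H = -1/8

With E = 16, F = 0, G = 1, L = -4, M = 0, N = 0, assemble
  H = (EN − 2FM + GL) / (2(EG − F²)) = -1/8.
At (u, v) = (-pi/6, -4): H = -1/8.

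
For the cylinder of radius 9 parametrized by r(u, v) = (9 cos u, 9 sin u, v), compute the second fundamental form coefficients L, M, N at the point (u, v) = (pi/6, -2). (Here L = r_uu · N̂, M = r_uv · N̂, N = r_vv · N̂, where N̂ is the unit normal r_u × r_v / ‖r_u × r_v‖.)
L = -9;  M = 0;  N = 0

Compute the unit normal N̂(u, v) = (cos(u), sin(u), 0), and the second partials r_uu, r_uv, r_vv. Take dot products:
  L(u, v) = r_uu · N̂ = -9,
  M(u, v) = r_uv · N̂ = 0,
  N(u, v) = r_vv · N̂ = 0.
Evaluating at (u, v) = (pi/6, -2):
  L = -9, M = 0, N = 0.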